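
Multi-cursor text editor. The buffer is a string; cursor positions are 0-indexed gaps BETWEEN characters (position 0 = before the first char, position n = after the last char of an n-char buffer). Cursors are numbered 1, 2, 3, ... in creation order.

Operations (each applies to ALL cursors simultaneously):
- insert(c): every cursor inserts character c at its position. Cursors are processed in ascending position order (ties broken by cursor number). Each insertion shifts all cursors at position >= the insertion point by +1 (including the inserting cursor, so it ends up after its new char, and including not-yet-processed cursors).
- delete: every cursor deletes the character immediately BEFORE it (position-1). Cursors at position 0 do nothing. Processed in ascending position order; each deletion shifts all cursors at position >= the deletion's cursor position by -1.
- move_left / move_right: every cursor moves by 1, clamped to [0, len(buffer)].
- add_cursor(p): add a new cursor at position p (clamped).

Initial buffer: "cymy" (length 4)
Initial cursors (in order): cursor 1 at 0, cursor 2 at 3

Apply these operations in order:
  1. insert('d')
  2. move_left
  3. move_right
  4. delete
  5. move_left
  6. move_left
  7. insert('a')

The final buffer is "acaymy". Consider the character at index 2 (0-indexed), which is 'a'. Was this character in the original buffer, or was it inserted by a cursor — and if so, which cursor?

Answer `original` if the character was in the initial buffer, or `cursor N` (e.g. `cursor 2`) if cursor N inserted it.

After op 1 (insert('d')): buffer="dcymdy" (len 6), cursors c1@1 c2@5, authorship 1...2.
After op 2 (move_left): buffer="dcymdy" (len 6), cursors c1@0 c2@4, authorship 1...2.
After op 3 (move_right): buffer="dcymdy" (len 6), cursors c1@1 c2@5, authorship 1...2.
After op 4 (delete): buffer="cymy" (len 4), cursors c1@0 c2@3, authorship ....
After op 5 (move_left): buffer="cymy" (len 4), cursors c1@0 c2@2, authorship ....
After op 6 (move_left): buffer="cymy" (len 4), cursors c1@0 c2@1, authorship ....
After op 7 (insert('a')): buffer="acaymy" (len 6), cursors c1@1 c2@3, authorship 1.2...
Authorship (.=original, N=cursor N): 1 . 2 . . .
Index 2: author = 2

Answer: cursor 2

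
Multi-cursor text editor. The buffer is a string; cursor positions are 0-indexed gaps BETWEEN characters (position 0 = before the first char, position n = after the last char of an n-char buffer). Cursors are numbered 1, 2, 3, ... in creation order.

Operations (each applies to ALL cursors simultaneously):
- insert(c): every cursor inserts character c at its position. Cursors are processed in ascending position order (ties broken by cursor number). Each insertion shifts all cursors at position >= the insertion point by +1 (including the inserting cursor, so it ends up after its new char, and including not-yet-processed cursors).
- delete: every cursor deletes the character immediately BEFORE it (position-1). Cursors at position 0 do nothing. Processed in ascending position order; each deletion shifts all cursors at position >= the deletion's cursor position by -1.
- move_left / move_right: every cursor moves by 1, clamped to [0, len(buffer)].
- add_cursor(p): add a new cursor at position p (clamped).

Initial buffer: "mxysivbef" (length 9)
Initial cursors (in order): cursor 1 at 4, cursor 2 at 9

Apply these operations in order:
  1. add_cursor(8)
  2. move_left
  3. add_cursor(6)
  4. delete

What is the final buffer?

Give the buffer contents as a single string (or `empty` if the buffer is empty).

After op 1 (add_cursor(8)): buffer="mxysivbef" (len 9), cursors c1@4 c3@8 c2@9, authorship .........
After op 2 (move_left): buffer="mxysivbef" (len 9), cursors c1@3 c3@7 c2@8, authorship .........
After op 3 (add_cursor(6)): buffer="mxysivbef" (len 9), cursors c1@3 c4@6 c3@7 c2@8, authorship .........
After op 4 (delete): buffer="mxsif" (len 5), cursors c1@2 c2@4 c3@4 c4@4, authorship .....

Answer: mxsif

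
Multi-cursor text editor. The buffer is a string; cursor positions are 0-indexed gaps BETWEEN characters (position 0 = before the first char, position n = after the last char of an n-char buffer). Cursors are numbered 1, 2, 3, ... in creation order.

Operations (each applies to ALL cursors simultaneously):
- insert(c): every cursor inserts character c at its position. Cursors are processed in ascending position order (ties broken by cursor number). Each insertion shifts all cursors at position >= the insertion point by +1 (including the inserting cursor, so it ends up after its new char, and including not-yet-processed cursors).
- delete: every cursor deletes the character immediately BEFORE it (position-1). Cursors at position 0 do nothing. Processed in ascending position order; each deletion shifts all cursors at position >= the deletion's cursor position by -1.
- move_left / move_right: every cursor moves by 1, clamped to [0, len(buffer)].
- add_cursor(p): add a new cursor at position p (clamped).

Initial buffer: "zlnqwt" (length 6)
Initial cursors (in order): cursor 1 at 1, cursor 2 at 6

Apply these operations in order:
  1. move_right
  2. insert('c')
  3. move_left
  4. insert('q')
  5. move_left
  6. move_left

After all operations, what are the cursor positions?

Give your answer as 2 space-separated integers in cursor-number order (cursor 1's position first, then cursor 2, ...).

Answer: 1 7

Derivation:
After op 1 (move_right): buffer="zlnqwt" (len 6), cursors c1@2 c2@6, authorship ......
After op 2 (insert('c')): buffer="zlcnqwtc" (len 8), cursors c1@3 c2@8, authorship ..1....2
After op 3 (move_left): buffer="zlcnqwtc" (len 8), cursors c1@2 c2@7, authorship ..1....2
After op 4 (insert('q')): buffer="zlqcnqwtqc" (len 10), cursors c1@3 c2@9, authorship ..11....22
After op 5 (move_left): buffer="zlqcnqwtqc" (len 10), cursors c1@2 c2@8, authorship ..11....22
After op 6 (move_left): buffer="zlqcnqwtqc" (len 10), cursors c1@1 c2@7, authorship ..11....22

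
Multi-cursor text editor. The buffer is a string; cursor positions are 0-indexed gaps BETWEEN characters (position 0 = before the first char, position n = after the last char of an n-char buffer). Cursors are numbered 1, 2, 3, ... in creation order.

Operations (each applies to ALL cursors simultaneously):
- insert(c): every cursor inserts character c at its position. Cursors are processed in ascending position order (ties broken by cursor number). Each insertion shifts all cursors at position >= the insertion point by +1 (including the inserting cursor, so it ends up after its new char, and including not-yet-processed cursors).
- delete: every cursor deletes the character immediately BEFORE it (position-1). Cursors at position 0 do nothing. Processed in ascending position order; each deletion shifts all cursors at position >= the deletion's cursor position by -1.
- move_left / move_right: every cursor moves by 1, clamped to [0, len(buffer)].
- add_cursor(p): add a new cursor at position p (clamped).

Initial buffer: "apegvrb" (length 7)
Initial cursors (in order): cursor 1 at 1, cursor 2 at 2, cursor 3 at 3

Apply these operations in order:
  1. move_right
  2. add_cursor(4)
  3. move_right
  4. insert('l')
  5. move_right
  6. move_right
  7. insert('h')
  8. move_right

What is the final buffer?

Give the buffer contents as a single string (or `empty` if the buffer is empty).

After op 1 (move_right): buffer="apegvrb" (len 7), cursors c1@2 c2@3 c3@4, authorship .......
After op 2 (add_cursor(4)): buffer="apegvrb" (len 7), cursors c1@2 c2@3 c3@4 c4@4, authorship .......
After op 3 (move_right): buffer="apegvrb" (len 7), cursors c1@3 c2@4 c3@5 c4@5, authorship .......
After op 4 (insert('l')): buffer="apelglvllrb" (len 11), cursors c1@4 c2@6 c3@9 c4@9, authorship ...1.2.34..
After op 5 (move_right): buffer="apelglvllrb" (len 11), cursors c1@5 c2@7 c3@10 c4@10, authorship ...1.2.34..
After op 6 (move_right): buffer="apelglvllrb" (len 11), cursors c1@6 c2@8 c3@11 c4@11, authorship ...1.2.34..
After op 7 (insert('h')): buffer="apelglhvlhlrbhh" (len 15), cursors c1@7 c2@10 c3@15 c4@15, authorship ...1.21.324..34
After op 8 (move_right): buffer="apelglhvlhlrbhh" (len 15), cursors c1@8 c2@11 c3@15 c4@15, authorship ...1.21.324..34

Answer: apelglhvlhlrbhh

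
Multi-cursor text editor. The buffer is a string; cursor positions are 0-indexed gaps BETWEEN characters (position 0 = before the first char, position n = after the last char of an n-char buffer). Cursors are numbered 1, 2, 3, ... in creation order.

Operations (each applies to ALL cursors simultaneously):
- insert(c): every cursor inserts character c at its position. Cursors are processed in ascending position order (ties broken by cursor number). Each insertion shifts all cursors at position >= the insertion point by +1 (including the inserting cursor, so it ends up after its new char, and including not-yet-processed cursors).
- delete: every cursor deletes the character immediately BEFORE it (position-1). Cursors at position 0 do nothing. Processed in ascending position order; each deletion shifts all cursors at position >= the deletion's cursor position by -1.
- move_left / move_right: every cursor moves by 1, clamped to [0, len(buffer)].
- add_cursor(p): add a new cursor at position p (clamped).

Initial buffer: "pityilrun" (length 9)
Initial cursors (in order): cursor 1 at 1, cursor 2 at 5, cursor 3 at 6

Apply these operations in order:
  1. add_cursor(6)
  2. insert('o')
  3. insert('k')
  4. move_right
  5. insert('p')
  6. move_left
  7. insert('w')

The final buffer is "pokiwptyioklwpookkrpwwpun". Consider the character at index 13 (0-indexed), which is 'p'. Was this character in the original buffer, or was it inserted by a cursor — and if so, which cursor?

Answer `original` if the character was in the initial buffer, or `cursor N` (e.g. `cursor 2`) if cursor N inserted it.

After op 1 (add_cursor(6)): buffer="pityilrun" (len 9), cursors c1@1 c2@5 c3@6 c4@6, authorship .........
After op 2 (insert('o')): buffer="poityioloorun" (len 13), cursors c1@2 c2@7 c3@10 c4@10, authorship .1....2.34...
After op 3 (insert('k')): buffer="pokityioklookkrun" (len 17), cursors c1@3 c2@9 c3@14 c4@14, authorship .11....22.3434...
After op 4 (move_right): buffer="pokityioklookkrun" (len 17), cursors c1@4 c2@10 c3@15 c4@15, authorship .11....22.3434...
After op 5 (insert('p')): buffer="pokiptyioklpookkrppun" (len 21), cursors c1@5 c2@12 c3@19 c4@19, authorship .11.1...22.23434.34..
After op 6 (move_left): buffer="pokiptyioklpookkrppun" (len 21), cursors c1@4 c2@11 c3@18 c4@18, authorship .11.1...22.23434.34..
After op 7 (insert('w')): buffer="pokiwptyioklwpookkrpwwpun" (len 25), cursors c1@5 c2@13 c3@22 c4@22, authorship .11.11...22.223434.3344..
Authorship (.=original, N=cursor N): . 1 1 . 1 1 . . . 2 2 . 2 2 3 4 3 4 . 3 3 4 4 . .
Index 13: author = 2

Answer: cursor 2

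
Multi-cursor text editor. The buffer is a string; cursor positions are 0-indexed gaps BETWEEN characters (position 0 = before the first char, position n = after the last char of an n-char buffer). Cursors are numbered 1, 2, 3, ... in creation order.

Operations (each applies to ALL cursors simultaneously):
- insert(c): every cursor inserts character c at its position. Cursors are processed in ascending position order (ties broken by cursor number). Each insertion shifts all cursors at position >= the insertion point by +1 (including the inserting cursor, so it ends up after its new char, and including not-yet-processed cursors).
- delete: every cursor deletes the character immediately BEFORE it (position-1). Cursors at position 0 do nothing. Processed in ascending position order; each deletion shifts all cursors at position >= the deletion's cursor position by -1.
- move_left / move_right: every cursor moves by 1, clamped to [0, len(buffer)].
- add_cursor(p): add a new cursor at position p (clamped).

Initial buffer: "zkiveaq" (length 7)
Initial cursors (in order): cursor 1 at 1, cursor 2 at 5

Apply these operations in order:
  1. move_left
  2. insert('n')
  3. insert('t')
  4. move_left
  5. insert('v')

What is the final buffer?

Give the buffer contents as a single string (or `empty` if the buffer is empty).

Answer: nvtzkivnvteaq

Derivation:
After op 1 (move_left): buffer="zkiveaq" (len 7), cursors c1@0 c2@4, authorship .......
After op 2 (insert('n')): buffer="nzkivneaq" (len 9), cursors c1@1 c2@6, authorship 1....2...
After op 3 (insert('t')): buffer="ntzkivnteaq" (len 11), cursors c1@2 c2@8, authorship 11....22...
After op 4 (move_left): buffer="ntzkivnteaq" (len 11), cursors c1@1 c2@7, authorship 11....22...
After op 5 (insert('v')): buffer="nvtzkivnvteaq" (len 13), cursors c1@2 c2@9, authorship 111....222...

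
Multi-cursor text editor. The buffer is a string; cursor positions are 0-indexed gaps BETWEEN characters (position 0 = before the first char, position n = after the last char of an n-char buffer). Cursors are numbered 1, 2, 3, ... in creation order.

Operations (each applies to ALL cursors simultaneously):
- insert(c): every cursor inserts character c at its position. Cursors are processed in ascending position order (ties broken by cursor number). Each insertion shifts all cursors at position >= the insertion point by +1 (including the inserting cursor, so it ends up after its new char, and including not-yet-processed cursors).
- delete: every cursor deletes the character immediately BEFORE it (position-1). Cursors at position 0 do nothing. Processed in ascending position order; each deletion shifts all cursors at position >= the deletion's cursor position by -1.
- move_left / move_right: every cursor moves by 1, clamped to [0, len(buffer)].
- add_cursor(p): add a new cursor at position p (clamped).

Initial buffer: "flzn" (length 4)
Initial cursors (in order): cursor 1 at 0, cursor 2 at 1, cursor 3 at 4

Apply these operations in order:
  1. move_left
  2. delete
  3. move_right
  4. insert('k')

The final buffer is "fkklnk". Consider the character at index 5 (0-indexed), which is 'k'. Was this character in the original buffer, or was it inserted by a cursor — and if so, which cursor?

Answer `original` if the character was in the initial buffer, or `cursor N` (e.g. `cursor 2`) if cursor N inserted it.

After op 1 (move_left): buffer="flzn" (len 4), cursors c1@0 c2@0 c3@3, authorship ....
After op 2 (delete): buffer="fln" (len 3), cursors c1@0 c2@0 c3@2, authorship ...
After op 3 (move_right): buffer="fln" (len 3), cursors c1@1 c2@1 c3@3, authorship ...
After op 4 (insert('k')): buffer="fkklnk" (len 6), cursors c1@3 c2@3 c3@6, authorship .12..3
Authorship (.=original, N=cursor N): . 1 2 . . 3
Index 5: author = 3

Answer: cursor 3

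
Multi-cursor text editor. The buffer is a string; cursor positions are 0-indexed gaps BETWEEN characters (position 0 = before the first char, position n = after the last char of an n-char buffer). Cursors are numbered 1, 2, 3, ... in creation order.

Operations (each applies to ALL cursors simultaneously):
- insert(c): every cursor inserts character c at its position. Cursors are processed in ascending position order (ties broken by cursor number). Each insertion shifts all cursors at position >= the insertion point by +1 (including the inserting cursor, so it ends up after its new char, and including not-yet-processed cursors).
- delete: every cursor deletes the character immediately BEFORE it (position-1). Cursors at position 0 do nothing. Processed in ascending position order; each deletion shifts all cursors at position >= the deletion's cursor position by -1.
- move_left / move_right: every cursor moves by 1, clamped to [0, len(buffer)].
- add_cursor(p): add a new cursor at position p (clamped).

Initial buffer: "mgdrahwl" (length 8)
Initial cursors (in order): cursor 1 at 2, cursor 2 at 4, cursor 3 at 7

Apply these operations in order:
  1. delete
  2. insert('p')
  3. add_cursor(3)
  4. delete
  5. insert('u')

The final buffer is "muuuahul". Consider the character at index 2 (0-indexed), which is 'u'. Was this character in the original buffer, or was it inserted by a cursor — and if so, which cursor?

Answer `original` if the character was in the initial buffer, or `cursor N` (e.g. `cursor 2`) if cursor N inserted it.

Answer: cursor 2

Derivation:
After op 1 (delete): buffer="mdahl" (len 5), cursors c1@1 c2@2 c3@4, authorship .....
After op 2 (insert('p')): buffer="mpdpahpl" (len 8), cursors c1@2 c2@4 c3@7, authorship .1.2..3.
After op 3 (add_cursor(3)): buffer="mpdpahpl" (len 8), cursors c1@2 c4@3 c2@4 c3@7, authorship .1.2..3.
After op 4 (delete): buffer="mahl" (len 4), cursors c1@1 c2@1 c4@1 c3@3, authorship ....
After op 5 (insert('u')): buffer="muuuahul" (len 8), cursors c1@4 c2@4 c4@4 c3@7, authorship .124..3.
Authorship (.=original, N=cursor N): . 1 2 4 . . 3 .
Index 2: author = 2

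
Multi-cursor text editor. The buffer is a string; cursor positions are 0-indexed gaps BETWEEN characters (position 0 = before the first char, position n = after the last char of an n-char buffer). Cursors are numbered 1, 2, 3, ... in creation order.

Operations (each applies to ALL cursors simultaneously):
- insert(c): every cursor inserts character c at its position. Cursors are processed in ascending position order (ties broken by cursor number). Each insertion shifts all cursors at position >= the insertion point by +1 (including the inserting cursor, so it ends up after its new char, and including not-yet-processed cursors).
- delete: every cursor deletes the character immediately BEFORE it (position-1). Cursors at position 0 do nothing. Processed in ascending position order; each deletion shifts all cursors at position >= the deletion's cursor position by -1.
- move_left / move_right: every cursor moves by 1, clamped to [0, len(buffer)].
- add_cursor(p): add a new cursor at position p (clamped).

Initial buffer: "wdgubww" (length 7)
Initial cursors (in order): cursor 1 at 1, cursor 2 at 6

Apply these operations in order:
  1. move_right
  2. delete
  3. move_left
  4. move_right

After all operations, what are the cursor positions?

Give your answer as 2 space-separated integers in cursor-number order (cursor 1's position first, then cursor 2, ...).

Answer: 1 5

Derivation:
After op 1 (move_right): buffer="wdgubww" (len 7), cursors c1@2 c2@7, authorship .......
After op 2 (delete): buffer="wgubw" (len 5), cursors c1@1 c2@5, authorship .....
After op 3 (move_left): buffer="wgubw" (len 5), cursors c1@0 c2@4, authorship .....
After op 4 (move_right): buffer="wgubw" (len 5), cursors c1@1 c2@5, authorship .....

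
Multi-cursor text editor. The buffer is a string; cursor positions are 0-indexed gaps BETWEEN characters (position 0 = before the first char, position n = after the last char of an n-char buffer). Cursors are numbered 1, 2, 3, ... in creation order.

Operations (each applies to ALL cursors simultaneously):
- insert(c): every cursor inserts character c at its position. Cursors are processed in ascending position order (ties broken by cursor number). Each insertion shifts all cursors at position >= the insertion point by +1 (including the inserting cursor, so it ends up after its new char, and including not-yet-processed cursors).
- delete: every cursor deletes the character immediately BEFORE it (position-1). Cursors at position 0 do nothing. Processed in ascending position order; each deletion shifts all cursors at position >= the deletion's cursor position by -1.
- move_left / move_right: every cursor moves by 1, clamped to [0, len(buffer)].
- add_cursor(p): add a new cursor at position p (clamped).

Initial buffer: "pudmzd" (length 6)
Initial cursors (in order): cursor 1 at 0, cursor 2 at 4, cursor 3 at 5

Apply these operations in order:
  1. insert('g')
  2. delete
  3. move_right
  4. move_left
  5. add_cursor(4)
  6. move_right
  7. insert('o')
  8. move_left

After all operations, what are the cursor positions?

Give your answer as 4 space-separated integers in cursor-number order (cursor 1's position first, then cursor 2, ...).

Answer: 1 7 9 7

Derivation:
After op 1 (insert('g')): buffer="gpudmgzgd" (len 9), cursors c1@1 c2@6 c3@8, authorship 1....2.3.
After op 2 (delete): buffer="pudmzd" (len 6), cursors c1@0 c2@4 c3@5, authorship ......
After op 3 (move_right): buffer="pudmzd" (len 6), cursors c1@1 c2@5 c3@6, authorship ......
After op 4 (move_left): buffer="pudmzd" (len 6), cursors c1@0 c2@4 c3@5, authorship ......
After op 5 (add_cursor(4)): buffer="pudmzd" (len 6), cursors c1@0 c2@4 c4@4 c3@5, authorship ......
After op 6 (move_right): buffer="pudmzd" (len 6), cursors c1@1 c2@5 c4@5 c3@6, authorship ......
After op 7 (insert('o')): buffer="poudmzoodo" (len 10), cursors c1@2 c2@8 c4@8 c3@10, authorship .1....24.3
After op 8 (move_left): buffer="poudmzoodo" (len 10), cursors c1@1 c2@7 c4@7 c3@9, authorship .1....24.3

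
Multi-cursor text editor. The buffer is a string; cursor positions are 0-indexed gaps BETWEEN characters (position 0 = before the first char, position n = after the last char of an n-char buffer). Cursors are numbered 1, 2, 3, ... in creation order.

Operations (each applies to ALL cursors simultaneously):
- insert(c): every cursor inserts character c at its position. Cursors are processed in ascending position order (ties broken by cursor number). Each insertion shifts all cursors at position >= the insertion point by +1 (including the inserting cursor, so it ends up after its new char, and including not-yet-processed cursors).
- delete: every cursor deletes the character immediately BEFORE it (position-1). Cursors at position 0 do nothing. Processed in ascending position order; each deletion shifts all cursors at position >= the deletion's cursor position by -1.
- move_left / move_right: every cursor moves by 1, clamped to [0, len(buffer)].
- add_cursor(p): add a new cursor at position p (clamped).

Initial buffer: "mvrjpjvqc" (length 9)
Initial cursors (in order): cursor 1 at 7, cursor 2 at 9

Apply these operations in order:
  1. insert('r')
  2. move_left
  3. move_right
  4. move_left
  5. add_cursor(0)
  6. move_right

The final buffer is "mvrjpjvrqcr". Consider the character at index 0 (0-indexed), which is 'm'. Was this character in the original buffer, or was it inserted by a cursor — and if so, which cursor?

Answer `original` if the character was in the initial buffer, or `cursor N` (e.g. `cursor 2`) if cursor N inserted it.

Answer: original

Derivation:
After op 1 (insert('r')): buffer="mvrjpjvrqcr" (len 11), cursors c1@8 c2@11, authorship .......1..2
After op 2 (move_left): buffer="mvrjpjvrqcr" (len 11), cursors c1@7 c2@10, authorship .......1..2
After op 3 (move_right): buffer="mvrjpjvrqcr" (len 11), cursors c1@8 c2@11, authorship .......1..2
After op 4 (move_left): buffer="mvrjpjvrqcr" (len 11), cursors c1@7 c2@10, authorship .......1..2
After op 5 (add_cursor(0)): buffer="mvrjpjvrqcr" (len 11), cursors c3@0 c1@7 c2@10, authorship .......1..2
After op 6 (move_right): buffer="mvrjpjvrqcr" (len 11), cursors c3@1 c1@8 c2@11, authorship .......1..2
Authorship (.=original, N=cursor N): . . . . . . . 1 . . 2
Index 0: author = original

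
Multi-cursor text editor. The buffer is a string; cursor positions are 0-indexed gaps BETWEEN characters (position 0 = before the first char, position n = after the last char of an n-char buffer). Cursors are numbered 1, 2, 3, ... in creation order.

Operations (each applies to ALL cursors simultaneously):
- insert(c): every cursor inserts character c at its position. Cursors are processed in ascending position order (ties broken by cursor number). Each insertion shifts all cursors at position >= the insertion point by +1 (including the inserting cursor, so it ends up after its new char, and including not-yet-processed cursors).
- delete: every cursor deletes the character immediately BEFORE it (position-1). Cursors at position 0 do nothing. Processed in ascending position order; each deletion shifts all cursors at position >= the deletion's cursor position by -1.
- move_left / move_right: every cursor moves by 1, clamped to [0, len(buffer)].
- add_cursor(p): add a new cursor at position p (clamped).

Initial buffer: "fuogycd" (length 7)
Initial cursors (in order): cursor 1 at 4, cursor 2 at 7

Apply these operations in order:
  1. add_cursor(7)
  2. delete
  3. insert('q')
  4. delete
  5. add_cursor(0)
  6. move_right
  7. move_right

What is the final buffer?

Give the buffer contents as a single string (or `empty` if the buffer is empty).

After op 1 (add_cursor(7)): buffer="fuogycd" (len 7), cursors c1@4 c2@7 c3@7, authorship .......
After op 2 (delete): buffer="fuoy" (len 4), cursors c1@3 c2@4 c3@4, authorship ....
After op 3 (insert('q')): buffer="fuoqyqq" (len 7), cursors c1@4 c2@7 c3@7, authorship ...1.23
After op 4 (delete): buffer="fuoy" (len 4), cursors c1@3 c2@4 c3@4, authorship ....
After op 5 (add_cursor(0)): buffer="fuoy" (len 4), cursors c4@0 c1@3 c2@4 c3@4, authorship ....
After op 6 (move_right): buffer="fuoy" (len 4), cursors c4@1 c1@4 c2@4 c3@4, authorship ....
After op 7 (move_right): buffer="fuoy" (len 4), cursors c4@2 c1@4 c2@4 c3@4, authorship ....

Answer: fuoy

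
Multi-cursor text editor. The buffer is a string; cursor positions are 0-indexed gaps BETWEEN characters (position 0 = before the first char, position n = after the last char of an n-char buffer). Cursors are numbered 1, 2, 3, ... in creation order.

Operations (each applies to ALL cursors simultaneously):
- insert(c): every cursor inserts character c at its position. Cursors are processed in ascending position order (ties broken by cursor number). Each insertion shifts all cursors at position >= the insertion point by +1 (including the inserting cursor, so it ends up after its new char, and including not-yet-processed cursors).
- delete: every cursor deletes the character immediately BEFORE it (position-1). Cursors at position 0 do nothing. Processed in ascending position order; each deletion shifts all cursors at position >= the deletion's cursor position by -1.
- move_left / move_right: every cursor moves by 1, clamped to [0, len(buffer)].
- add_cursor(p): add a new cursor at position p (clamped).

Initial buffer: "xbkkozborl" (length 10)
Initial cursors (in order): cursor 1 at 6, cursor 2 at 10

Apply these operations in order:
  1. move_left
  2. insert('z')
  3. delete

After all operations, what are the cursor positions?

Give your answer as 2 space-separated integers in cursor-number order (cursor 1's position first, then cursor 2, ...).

Answer: 5 9

Derivation:
After op 1 (move_left): buffer="xbkkozborl" (len 10), cursors c1@5 c2@9, authorship ..........
After op 2 (insert('z')): buffer="xbkkozzborzl" (len 12), cursors c1@6 c2@11, authorship .....1....2.
After op 3 (delete): buffer="xbkkozborl" (len 10), cursors c1@5 c2@9, authorship ..........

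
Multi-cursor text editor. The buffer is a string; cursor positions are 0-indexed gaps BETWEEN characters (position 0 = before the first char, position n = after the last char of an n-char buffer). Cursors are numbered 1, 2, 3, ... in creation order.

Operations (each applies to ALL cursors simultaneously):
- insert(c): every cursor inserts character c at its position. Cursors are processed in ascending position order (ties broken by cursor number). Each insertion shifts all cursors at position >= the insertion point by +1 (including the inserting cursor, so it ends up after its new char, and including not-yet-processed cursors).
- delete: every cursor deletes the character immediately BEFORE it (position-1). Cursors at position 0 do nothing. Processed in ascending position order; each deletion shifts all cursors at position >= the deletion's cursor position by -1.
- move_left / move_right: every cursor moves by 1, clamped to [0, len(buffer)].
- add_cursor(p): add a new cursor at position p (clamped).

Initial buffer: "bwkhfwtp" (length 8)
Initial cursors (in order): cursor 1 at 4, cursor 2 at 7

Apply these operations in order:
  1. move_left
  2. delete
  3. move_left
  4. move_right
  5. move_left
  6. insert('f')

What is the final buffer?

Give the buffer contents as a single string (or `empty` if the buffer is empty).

After op 1 (move_left): buffer="bwkhfwtp" (len 8), cursors c1@3 c2@6, authorship ........
After op 2 (delete): buffer="bwhftp" (len 6), cursors c1@2 c2@4, authorship ......
After op 3 (move_left): buffer="bwhftp" (len 6), cursors c1@1 c2@3, authorship ......
After op 4 (move_right): buffer="bwhftp" (len 6), cursors c1@2 c2@4, authorship ......
After op 5 (move_left): buffer="bwhftp" (len 6), cursors c1@1 c2@3, authorship ......
After op 6 (insert('f')): buffer="bfwhfftp" (len 8), cursors c1@2 c2@5, authorship .1..2...

Answer: bfwhfftp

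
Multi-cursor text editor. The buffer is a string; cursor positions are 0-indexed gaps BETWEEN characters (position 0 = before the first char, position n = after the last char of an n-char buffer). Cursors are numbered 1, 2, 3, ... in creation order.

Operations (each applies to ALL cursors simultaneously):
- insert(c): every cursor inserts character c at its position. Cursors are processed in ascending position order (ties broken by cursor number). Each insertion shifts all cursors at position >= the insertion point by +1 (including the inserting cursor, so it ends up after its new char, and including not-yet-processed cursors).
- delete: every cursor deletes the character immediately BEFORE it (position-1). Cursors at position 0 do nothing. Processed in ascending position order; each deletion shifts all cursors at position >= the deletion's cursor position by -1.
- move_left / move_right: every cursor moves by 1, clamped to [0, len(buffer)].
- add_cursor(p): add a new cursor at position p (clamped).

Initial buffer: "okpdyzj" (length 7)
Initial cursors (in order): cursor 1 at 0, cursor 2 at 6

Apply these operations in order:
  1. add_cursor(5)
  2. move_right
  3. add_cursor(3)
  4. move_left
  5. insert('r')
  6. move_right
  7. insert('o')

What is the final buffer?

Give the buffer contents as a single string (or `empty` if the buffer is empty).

Answer: rookrpodyrzorjo

Derivation:
After op 1 (add_cursor(5)): buffer="okpdyzj" (len 7), cursors c1@0 c3@5 c2@6, authorship .......
After op 2 (move_right): buffer="okpdyzj" (len 7), cursors c1@1 c3@6 c2@7, authorship .......
After op 3 (add_cursor(3)): buffer="okpdyzj" (len 7), cursors c1@1 c4@3 c3@6 c2@7, authorship .......
After op 4 (move_left): buffer="okpdyzj" (len 7), cursors c1@0 c4@2 c3@5 c2@6, authorship .......
After op 5 (insert('r')): buffer="rokrpdyrzrj" (len 11), cursors c1@1 c4@4 c3@8 c2@10, authorship 1..4...3.2.
After op 6 (move_right): buffer="rokrpdyrzrj" (len 11), cursors c1@2 c4@5 c3@9 c2@11, authorship 1..4...3.2.
After op 7 (insert('o')): buffer="rookrpodyrzorjo" (len 15), cursors c1@3 c4@7 c3@12 c2@15, authorship 1.1.4.4..3.32.2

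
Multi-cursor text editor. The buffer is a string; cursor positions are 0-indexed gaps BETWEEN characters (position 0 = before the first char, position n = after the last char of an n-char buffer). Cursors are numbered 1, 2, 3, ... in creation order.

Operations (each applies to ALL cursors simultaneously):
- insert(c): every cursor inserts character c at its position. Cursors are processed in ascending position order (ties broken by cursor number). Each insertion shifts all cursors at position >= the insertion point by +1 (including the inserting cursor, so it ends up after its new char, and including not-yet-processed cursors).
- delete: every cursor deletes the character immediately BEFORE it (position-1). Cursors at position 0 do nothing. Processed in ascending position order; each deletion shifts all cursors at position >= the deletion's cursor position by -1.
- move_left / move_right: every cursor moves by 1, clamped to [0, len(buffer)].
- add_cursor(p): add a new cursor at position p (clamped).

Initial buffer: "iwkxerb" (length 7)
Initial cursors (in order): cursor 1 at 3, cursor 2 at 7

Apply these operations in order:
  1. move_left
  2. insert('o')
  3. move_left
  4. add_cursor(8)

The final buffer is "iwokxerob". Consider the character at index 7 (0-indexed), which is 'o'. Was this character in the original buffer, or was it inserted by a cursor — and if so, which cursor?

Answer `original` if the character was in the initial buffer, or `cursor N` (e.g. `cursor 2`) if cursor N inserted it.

Answer: cursor 2

Derivation:
After op 1 (move_left): buffer="iwkxerb" (len 7), cursors c1@2 c2@6, authorship .......
After op 2 (insert('o')): buffer="iwokxerob" (len 9), cursors c1@3 c2@8, authorship ..1....2.
After op 3 (move_left): buffer="iwokxerob" (len 9), cursors c1@2 c2@7, authorship ..1....2.
After op 4 (add_cursor(8)): buffer="iwokxerob" (len 9), cursors c1@2 c2@7 c3@8, authorship ..1....2.
Authorship (.=original, N=cursor N): . . 1 . . . . 2 .
Index 7: author = 2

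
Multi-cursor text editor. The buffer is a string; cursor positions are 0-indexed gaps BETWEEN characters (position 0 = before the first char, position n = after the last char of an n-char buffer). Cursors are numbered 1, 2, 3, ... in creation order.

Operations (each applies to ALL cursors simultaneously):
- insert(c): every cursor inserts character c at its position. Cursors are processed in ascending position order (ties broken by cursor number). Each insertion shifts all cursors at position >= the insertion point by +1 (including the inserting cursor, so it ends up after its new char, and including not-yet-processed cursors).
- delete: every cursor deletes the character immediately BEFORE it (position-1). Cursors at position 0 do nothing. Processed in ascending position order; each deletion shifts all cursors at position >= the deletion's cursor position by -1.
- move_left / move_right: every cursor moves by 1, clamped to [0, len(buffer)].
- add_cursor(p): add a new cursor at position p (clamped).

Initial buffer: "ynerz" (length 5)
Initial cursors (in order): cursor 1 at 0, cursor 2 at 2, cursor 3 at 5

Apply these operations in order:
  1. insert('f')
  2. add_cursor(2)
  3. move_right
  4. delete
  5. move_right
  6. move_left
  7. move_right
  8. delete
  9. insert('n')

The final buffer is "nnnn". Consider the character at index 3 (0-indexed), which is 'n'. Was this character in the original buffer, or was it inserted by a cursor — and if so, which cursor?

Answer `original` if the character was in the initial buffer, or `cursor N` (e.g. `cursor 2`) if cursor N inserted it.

Answer: cursor 4

Derivation:
After op 1 (insert('f')): buffer="fynferzf" (len 8), cursors c1@1 c2@4 c3@8, authorship 1..2...3
After op 2 (add_cursor(2)): buffer="fynferzf" (len 8), cursors c1@1 c4@2 c2@4 c3@8, authorship 1..2...3
After op 3 (move_right): buffer="fynferzf" (len 8), cursors c1@2 c4@3 c2@5 c3@8, authorship 1..2...3
After op 4 (delete): buffer="ffrz" (len 4), cursors c1@1 c4@1 c2@2 c3@4, authorship 12..
After op 5 (move_right): buffer="ffrz" (len 4), cursors c1@2 c4@2 c2@3 c3@4, authorship 12..
After op 6 (move_left): buffer="ffrz" (len 4), cursors c1@1 c4@1 c2@2 c3@3, authorship 12..
After op 7 (move_right): buffer="ffrz" (len 4), cursors c1@2 c4@2 c2@3 c3@4, authorship 12..
After op 8 (delete): buffer="" (len 0), cursors c1@0 c2@0 c3@0 c4@0, authorship 
After op 9 (insert('n')): buffer="nnnn" (len 4), cursors c1@4 c2@4 c3@4 c4@4, authorship 1234
Authorship (.=original, N=cursor N): 1 2 3 4
Index 3: author = 4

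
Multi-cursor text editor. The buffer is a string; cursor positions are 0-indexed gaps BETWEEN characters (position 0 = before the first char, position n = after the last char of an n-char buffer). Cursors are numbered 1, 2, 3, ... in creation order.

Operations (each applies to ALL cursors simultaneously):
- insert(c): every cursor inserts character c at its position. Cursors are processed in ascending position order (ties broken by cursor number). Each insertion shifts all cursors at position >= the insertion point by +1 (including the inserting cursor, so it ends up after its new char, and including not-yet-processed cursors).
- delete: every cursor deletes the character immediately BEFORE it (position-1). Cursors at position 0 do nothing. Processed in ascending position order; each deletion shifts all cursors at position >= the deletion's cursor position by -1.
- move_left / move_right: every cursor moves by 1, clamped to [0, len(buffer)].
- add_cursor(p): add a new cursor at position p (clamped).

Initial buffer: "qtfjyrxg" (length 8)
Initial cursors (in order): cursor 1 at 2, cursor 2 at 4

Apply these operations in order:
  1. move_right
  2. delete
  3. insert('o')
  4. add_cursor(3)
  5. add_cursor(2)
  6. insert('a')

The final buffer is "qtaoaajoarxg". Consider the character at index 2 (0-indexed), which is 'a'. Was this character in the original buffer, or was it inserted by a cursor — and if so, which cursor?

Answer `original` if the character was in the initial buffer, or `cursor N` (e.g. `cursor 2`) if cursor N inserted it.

Answer: cursor 4

Derivation:
After op 1 (move_right): buffer="qtfjyrxg" (len 8), cursors c1@3 c2@5, authorship ........
After op 2 (delete): buffer="qtjrxg" (len 6), cursors c1@2 c2@3, authorship ......
After op 3 (insert('o')): buffer="qtojorxg" (len 8), cursors c1@3 c2@5, authorship ..1.2...
After op 4 (add_cursor(3)): buffer="qtojorxg" (len 8), cursors c1@3 c3@3 c2@5, authorship ..1.2...
After op 5 (add_cursor(2)): buffer="qtojorxg" (len 8), cursors c4@2 c1@3 c3@3 c2@5, authorship ..1.2...
After op 6 (insert('a')): buffer="qtaoaajoarxg" (len 12), cursors c4@3 c1@6 c3@6 c2@9, authorship ..4113.22...
Authorship (.=original, N=cursor N): . . 4 1 1 3 . 2 2 . . .
Index 2: author = 4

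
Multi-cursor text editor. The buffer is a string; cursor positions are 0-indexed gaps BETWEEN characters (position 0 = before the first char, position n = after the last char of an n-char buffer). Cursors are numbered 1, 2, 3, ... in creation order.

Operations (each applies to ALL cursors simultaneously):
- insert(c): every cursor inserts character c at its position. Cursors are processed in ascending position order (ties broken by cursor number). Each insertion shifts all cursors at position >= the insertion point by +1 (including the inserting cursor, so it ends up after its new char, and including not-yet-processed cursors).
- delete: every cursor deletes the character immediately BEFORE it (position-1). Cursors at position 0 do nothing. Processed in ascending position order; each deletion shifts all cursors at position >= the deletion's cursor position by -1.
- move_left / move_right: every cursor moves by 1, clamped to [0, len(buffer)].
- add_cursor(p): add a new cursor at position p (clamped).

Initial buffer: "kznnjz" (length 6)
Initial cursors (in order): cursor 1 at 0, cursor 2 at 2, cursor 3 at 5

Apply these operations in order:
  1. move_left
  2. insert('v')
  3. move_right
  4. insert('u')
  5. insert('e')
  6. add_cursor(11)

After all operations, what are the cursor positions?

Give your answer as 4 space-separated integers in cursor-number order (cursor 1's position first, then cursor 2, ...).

Answer: 4 8 14 11

Derivation:
After op 1 (move_left): buffer="kznnjz" (len 6), cursors c1@0 c2@1 c3@4, authorship ......
After op 2 (insert('v')): buffer="vkvznnvjz" (len 9), cursors c1@1 c2@3 c3@7, authorship 1.2...3..
After op 3 (move_right): buffer="vkvznnvjz" (len 9), cursors c1@2 c2@4 c3@8, authorship 1.2...3..
After op 4 (insert('u')): buffer="vkuvzunnvjuz" (len 12), cursors c1@3 c2@6 c3@11, authorship 1.12.2..3.3.
After op 5 (insert('e')): buffer="vkuevzuennvjuez" (len 15), cursors c1@4 c2@8 c3@14, authorship 1.112.22..3.33.
After op 6 (add_cursor(11)): buffer="vkuevzuennvjuez" (len 15), cursors c1@4 c2@8 c4@11 c3@14, authorship 1.112.22..3.33.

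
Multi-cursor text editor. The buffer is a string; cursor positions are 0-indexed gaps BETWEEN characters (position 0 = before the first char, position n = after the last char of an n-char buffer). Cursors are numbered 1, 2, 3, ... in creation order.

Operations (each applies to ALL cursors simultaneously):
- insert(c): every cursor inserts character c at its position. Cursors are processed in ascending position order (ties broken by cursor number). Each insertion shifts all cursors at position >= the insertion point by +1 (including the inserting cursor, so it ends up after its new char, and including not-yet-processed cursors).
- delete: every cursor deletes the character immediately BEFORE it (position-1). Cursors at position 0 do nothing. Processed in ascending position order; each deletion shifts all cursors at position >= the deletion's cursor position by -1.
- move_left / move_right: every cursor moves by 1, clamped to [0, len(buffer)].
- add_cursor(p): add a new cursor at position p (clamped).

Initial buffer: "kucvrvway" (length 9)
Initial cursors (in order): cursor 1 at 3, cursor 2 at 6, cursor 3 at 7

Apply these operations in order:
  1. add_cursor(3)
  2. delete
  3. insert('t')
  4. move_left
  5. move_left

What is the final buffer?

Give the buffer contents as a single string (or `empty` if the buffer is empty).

Answer: kttvrttay

Derivation:
After op 1 (add_cursor(3)): buffer="kucvrvway" (len 9), cursors c1@3 c4@3 c2@6 c3@7, authorship .........
After op 2 (delete): buffer="kvray" (len 5), cursors c1@1 c4@1 c2@3 c3@3, authorship .....
After op 3 (insert('t')): buffer="kttvrttay" (len 9), cursors c1@3 c4@3 c2@7 c3@7, authorship .14..23..
After op 4 (move_left): buffer="kttvrttay" (len 9), cursors c1@2 c4@2 c2@6 c3@6, authorship .14..23..
After op 5 (move_left): buffer="kttvrttay" (len 9), cursors c1@1 c4@1 c2@5 c3@5, authorship .14..23..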